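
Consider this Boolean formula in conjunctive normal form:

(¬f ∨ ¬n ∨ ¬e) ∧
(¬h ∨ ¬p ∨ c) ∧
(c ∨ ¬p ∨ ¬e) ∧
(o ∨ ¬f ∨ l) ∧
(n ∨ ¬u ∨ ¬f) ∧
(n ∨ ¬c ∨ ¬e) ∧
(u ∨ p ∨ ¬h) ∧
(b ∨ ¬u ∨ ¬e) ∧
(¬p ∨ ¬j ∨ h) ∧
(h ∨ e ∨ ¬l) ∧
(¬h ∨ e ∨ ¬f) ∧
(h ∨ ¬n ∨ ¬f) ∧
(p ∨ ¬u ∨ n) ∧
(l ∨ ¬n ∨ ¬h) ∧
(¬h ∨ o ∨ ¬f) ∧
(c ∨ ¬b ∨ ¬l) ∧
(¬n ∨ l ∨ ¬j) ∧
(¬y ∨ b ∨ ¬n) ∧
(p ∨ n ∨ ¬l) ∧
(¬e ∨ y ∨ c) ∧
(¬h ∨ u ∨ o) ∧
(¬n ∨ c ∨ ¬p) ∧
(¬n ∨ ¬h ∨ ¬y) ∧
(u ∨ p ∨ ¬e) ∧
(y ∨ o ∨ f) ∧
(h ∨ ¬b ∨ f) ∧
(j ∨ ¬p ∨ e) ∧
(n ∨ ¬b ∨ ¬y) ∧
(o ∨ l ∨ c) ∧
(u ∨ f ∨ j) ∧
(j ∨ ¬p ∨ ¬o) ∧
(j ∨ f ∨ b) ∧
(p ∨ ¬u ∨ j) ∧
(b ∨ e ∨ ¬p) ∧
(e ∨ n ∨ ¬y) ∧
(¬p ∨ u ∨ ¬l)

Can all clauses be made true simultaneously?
Yes

Yes, the formula is satisfiable.

One satisfying assignment is: n=False, l=False, p=False, c=False, b=False, h=False, u=False, j=False, o=True, f=True, y=False, e=False

Verification: With this assignment, all 36 clauses evaluate to true.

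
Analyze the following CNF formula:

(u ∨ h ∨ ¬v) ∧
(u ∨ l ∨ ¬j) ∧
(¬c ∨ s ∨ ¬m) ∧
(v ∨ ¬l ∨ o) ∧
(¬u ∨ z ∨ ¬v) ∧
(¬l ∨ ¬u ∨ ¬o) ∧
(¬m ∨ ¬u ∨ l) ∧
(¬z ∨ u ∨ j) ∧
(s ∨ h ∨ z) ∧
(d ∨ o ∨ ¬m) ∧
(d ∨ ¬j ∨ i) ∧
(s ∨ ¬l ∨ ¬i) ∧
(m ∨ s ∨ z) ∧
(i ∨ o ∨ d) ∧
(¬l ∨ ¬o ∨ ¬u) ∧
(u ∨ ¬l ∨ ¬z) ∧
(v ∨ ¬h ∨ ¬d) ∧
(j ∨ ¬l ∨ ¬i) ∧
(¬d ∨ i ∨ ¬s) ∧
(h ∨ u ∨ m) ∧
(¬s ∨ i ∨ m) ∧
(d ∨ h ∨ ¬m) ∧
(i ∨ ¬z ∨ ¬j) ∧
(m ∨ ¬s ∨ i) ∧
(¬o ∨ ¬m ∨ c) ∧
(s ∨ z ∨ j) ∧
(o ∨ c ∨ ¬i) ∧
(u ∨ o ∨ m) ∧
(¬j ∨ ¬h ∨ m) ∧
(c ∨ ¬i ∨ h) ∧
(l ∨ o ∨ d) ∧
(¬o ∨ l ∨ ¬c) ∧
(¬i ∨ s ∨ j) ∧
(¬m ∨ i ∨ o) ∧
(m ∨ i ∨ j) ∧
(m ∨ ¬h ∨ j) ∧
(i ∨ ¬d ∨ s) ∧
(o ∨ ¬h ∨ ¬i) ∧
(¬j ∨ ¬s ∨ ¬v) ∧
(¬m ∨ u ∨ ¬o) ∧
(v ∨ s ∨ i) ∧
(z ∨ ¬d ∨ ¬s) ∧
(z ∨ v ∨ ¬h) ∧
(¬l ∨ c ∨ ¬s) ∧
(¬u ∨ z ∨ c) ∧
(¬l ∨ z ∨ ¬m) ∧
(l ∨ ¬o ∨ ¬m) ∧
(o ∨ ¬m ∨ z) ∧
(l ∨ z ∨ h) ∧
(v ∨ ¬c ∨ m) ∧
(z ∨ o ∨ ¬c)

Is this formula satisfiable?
Yes

Yes, the formula is satisfiable.

One satisfying assignment is: s=True, l=False, d=True, c=True, i=True, z=True, j=False, o=False, h=False, m=False, u=True, v=True

Verification: With this assignment, all 51 clauses evaluate to true.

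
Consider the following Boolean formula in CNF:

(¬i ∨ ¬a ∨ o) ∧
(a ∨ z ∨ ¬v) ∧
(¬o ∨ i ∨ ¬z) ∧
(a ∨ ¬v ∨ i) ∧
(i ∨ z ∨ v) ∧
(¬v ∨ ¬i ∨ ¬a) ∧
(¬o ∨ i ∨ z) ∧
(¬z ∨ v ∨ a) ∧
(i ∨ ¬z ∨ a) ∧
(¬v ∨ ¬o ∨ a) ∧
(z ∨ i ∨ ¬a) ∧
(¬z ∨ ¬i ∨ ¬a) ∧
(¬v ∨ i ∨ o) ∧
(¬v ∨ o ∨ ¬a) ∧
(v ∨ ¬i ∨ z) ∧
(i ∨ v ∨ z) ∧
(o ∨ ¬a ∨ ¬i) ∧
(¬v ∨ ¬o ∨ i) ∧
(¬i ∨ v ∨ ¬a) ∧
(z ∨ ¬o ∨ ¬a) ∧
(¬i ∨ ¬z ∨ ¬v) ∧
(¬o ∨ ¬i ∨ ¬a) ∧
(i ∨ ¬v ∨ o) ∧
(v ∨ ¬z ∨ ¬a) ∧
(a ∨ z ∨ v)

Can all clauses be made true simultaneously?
No

No, the formula is not satisfiable.

No assignment of truth values to the variables can make all 25 clauses true simultaneously.

The formula is UNSAT (unsatisfiable).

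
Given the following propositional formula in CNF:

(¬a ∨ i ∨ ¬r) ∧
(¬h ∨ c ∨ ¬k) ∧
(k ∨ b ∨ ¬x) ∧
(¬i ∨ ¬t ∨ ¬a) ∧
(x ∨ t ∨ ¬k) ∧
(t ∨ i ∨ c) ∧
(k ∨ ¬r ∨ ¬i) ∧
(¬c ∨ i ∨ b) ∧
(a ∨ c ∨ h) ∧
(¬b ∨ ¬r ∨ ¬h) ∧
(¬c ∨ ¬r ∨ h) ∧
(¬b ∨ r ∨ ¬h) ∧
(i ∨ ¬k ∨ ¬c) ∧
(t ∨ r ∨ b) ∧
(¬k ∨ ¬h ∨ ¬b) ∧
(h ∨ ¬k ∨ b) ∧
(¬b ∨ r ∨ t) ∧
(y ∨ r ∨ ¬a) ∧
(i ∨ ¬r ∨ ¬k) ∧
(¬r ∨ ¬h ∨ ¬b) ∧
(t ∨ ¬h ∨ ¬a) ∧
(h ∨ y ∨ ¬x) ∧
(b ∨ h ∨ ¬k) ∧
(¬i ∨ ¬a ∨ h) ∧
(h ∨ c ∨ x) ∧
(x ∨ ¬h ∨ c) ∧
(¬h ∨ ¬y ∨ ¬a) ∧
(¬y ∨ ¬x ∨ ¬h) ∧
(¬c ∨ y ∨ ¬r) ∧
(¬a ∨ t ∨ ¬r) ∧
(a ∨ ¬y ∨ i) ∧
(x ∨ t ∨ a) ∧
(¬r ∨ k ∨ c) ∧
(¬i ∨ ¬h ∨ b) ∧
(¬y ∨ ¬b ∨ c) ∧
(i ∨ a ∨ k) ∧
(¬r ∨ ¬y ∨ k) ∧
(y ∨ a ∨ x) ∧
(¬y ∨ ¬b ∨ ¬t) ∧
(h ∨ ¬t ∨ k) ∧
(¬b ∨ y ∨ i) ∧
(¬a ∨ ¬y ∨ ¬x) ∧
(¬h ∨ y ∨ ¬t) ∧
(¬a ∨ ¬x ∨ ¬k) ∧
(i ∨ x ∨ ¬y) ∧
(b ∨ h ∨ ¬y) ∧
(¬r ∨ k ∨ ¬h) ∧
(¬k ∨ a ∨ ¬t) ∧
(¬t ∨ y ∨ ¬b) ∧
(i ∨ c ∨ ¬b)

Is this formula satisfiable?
No

No, the formula is not satisfiable.

No assignment of truth values to the variables can make all 50 clauses true simultaneously.

The formula is UNSAT (unsatisfiable).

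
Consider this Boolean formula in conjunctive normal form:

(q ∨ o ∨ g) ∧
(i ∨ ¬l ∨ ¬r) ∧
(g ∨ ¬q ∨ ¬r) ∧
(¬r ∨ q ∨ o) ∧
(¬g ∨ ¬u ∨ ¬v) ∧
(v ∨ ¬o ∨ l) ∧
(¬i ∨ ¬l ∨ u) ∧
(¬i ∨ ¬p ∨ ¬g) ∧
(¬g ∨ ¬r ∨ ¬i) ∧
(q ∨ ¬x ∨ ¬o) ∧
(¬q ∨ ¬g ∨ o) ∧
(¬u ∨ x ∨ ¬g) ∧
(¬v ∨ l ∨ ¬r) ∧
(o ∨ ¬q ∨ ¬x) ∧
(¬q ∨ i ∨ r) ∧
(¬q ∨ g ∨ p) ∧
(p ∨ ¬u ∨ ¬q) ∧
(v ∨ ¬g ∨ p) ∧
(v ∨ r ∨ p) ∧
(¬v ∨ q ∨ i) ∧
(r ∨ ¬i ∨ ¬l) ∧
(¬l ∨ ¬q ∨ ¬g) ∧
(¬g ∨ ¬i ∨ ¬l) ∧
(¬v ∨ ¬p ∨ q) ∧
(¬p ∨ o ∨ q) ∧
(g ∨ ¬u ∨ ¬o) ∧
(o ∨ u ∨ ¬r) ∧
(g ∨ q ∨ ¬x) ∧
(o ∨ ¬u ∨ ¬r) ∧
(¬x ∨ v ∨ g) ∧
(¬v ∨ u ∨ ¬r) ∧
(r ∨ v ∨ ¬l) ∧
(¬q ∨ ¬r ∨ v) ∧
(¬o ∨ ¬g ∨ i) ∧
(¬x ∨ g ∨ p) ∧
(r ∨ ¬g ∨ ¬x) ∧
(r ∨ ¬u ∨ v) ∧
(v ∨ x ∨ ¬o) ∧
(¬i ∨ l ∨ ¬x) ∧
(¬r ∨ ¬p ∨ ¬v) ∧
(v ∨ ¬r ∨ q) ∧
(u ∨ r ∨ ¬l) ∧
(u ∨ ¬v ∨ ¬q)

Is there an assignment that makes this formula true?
Yes

Yes, the formula is satisfiable.

One satisfying assignment is: r=False, g=False, v=False, q=True, i=True, x=False, o=False, p=True, u=False, l=False

Verification: With this assignment, all 43 clauses evaluate to true.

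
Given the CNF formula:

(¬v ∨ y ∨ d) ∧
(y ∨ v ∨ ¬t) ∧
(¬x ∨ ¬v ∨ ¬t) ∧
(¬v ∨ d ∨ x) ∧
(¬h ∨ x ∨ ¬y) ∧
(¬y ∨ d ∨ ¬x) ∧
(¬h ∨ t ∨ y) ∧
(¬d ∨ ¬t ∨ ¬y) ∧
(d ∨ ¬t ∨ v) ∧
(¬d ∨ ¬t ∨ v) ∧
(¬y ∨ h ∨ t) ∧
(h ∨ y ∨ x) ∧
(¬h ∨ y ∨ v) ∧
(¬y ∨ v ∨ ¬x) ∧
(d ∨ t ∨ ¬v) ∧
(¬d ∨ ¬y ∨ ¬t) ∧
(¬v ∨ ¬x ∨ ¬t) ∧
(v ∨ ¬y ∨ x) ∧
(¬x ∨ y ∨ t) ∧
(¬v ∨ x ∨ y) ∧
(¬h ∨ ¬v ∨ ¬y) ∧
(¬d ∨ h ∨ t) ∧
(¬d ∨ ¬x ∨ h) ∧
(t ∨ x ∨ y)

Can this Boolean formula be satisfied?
No

No, the formula is not satisfiable.

No assignment of truth values to the variables can make all 24 clauses true simultaneously.

The formula is UNSAT (unsatisfiable).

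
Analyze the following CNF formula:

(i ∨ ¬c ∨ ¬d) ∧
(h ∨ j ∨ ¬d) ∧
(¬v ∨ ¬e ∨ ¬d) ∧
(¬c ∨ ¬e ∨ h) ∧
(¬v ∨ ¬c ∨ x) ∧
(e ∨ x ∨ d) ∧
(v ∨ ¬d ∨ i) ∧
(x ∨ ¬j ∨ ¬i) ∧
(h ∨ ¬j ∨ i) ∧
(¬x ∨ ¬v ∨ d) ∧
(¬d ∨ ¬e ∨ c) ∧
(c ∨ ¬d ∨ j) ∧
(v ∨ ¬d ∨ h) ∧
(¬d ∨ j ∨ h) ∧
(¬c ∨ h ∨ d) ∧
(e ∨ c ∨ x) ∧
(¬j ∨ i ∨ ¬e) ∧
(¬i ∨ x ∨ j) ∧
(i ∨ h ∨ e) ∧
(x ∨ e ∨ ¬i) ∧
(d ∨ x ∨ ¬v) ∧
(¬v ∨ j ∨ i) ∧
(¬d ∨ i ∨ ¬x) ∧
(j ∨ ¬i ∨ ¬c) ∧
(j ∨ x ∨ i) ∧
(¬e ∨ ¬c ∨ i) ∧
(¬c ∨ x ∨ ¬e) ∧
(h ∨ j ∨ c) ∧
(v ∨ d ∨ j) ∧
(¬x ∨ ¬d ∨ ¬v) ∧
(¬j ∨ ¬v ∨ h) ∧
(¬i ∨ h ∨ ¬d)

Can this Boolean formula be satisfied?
Yes

Yes, the formula is satisfiable.

One satisfying assignment is: v=False, e=False, d=False, j=True, x=True, c=True, i=False, h=True

Verification: With this assignment, all 32 clauses evaluate to true.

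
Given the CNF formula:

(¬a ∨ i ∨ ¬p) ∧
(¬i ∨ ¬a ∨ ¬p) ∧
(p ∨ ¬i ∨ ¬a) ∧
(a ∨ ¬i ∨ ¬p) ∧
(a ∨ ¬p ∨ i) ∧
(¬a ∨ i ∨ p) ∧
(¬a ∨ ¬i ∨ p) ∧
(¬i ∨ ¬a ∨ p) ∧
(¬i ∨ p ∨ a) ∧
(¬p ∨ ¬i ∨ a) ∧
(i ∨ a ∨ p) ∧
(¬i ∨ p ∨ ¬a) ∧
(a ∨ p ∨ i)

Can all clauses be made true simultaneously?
No

No, the formula is not satisfiable.

No assignment of truth values to the variables can make all 13 clauses true simultaneously.

The formula is UNSAT (unsatisfiable).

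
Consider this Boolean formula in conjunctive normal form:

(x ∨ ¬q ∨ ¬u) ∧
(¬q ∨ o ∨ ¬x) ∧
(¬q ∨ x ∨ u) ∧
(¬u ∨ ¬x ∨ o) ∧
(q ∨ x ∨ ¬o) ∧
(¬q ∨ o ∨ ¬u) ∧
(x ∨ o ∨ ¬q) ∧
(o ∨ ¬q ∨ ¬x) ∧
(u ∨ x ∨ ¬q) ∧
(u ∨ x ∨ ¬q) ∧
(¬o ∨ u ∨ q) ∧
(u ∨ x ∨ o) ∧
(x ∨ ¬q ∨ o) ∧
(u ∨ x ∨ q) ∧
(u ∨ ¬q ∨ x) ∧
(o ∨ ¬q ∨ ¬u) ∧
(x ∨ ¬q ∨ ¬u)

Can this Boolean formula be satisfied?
Yes

Yes, the formula is satisfiable.

One satisfying assignment is: x=True, o=False, u=False, q=False

Verification: With this assignment, all 17 clauses evaluate to true.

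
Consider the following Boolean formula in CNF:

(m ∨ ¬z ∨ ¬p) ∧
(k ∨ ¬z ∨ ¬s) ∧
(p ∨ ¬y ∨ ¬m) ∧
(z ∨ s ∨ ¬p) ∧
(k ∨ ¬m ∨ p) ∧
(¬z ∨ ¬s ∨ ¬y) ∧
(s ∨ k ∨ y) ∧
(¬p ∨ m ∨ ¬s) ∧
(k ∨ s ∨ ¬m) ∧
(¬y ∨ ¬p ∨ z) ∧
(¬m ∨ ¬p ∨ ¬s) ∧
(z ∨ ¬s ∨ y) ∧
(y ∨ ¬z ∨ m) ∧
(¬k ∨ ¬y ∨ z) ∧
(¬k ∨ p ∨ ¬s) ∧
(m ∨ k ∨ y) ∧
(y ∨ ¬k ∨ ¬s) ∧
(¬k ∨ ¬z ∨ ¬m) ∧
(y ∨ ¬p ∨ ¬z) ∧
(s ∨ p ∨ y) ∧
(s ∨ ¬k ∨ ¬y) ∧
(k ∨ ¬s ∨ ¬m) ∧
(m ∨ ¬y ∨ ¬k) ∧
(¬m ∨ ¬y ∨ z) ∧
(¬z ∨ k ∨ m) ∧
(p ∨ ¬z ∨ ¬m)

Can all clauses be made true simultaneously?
Yes

Yes, the formula is satisfiable.

One satisfying assignment is: z=False, y=True, s=False, m=False, k=False, p=False

Verification: With this assignment, all 26 clauses evaluate to true.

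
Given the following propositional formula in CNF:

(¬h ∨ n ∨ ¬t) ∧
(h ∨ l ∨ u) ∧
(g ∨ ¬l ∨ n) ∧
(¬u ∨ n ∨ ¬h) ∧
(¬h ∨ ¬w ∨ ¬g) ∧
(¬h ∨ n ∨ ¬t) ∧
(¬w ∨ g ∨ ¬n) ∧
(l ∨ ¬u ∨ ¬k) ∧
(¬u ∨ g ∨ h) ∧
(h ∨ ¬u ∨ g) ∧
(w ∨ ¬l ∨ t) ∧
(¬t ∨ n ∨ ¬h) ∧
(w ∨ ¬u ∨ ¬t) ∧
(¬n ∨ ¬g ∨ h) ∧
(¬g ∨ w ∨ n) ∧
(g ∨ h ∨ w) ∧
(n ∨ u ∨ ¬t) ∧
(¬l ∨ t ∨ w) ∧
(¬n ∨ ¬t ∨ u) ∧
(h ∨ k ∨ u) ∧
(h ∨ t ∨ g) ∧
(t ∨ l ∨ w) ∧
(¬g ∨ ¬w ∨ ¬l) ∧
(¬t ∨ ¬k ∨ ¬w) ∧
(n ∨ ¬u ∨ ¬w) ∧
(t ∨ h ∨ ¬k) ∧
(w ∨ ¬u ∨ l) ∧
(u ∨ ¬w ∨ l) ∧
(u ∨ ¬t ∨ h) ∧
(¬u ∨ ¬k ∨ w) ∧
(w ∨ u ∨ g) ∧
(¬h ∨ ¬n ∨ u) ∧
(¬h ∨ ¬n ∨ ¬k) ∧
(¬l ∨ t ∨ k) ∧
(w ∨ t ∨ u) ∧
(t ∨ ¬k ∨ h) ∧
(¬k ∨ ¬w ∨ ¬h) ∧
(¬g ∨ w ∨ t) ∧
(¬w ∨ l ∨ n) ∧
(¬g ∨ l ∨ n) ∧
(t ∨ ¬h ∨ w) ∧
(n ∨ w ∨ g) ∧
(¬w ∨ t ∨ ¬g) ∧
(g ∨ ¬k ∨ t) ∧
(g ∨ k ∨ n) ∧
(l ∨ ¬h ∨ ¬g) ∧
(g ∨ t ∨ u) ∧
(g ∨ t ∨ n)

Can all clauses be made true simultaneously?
No

No, the formula is not satisfiable.

No assignment of truth values to the variables can make all 48 clauses true simultaneously.

The formula is UNSAT (unsatisfiable).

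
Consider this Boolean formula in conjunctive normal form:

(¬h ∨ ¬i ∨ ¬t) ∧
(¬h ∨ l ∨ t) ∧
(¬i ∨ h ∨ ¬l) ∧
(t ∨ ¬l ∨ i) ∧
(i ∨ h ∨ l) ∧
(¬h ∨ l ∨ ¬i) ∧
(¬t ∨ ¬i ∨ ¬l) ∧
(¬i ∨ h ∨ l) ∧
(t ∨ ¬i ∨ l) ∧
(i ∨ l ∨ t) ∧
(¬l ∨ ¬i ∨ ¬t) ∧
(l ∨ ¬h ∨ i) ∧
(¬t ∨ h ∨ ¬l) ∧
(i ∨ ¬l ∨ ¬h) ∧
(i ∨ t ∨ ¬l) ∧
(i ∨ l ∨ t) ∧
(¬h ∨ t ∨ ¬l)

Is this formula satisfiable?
No

No, the formula is not satisfiable.

No assignment of truth values to the variables can make all 17 clauses true simultaneously.

The formula is UNSAT (unsatisfiable).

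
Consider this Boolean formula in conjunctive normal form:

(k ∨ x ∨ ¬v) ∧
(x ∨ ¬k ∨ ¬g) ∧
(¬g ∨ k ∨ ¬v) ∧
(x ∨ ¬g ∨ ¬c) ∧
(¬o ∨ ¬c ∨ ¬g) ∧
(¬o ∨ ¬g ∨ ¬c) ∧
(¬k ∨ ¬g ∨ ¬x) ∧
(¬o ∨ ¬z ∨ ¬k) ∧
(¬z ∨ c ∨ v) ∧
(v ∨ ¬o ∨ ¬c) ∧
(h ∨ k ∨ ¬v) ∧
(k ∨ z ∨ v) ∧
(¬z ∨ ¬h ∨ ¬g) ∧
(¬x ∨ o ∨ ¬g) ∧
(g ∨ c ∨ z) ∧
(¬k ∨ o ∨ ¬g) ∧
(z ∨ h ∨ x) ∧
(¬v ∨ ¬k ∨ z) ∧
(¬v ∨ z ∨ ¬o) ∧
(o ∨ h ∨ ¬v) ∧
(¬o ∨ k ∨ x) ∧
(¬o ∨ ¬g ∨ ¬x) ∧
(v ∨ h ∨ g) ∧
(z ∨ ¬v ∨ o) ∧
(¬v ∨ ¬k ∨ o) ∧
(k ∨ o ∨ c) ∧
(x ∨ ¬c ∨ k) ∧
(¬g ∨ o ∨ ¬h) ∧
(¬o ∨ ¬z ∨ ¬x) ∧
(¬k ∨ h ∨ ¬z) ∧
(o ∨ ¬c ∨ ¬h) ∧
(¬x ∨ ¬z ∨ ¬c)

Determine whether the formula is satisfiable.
No

No, the formula is not satisfiable.

No assignment of truth values to the variables can make all 32 clauses true simultaneously.

The formula is UNSAT (unsatisfiable).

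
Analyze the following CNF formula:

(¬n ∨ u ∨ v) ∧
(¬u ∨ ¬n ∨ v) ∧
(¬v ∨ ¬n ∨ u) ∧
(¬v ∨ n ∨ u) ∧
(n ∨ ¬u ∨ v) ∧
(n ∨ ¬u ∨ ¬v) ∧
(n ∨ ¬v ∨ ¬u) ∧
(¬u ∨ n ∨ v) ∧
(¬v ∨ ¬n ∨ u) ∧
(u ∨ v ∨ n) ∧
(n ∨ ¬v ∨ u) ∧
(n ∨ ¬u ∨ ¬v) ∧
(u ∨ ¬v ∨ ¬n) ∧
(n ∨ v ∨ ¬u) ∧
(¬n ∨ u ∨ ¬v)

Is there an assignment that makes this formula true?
Yes

Yes, the formula is satisfiable.

One satisfying assignment is: v=True, n=True, u=True

Verification: With this assignment, all 15 clauses evaluate to true.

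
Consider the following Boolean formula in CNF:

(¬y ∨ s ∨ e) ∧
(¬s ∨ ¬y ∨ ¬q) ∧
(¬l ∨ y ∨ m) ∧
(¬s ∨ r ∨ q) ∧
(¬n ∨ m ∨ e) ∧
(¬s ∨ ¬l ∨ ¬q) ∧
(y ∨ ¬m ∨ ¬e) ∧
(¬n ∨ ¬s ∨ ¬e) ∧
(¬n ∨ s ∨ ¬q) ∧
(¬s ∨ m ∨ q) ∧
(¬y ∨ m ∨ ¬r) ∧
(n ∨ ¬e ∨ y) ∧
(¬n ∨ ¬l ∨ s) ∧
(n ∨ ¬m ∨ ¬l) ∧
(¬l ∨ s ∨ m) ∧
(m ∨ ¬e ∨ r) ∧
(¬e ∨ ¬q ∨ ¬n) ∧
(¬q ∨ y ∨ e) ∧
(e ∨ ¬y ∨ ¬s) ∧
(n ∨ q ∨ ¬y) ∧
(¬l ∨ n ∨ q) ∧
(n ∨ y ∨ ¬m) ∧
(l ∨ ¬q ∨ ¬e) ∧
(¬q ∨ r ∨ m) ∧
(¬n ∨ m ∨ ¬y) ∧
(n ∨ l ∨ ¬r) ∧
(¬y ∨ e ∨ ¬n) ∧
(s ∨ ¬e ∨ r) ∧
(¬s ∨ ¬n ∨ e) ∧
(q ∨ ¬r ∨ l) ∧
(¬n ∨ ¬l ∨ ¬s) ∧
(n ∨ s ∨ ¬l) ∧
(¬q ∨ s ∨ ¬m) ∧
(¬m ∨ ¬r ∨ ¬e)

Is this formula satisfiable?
Yes

Yes, the formula is satisfiable.

One satisfying assignment is: m=False, r=False, l=False, q=False, y=False, e=False, n=False, s=False

Verification: With this assignment, all 34 clauses evaluate to true.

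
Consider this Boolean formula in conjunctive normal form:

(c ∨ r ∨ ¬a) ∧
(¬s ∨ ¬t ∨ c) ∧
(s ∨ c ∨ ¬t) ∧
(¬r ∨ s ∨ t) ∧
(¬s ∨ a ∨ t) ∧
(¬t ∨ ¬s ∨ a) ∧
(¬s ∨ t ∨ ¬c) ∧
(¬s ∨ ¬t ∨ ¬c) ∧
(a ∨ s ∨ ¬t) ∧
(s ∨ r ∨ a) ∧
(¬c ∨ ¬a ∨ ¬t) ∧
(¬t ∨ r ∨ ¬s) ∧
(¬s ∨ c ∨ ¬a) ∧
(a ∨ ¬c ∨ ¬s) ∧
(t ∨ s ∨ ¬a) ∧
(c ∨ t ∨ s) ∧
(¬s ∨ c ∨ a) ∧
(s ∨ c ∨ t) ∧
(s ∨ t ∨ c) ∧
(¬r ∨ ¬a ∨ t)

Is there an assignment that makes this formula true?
No

No, the formula is not satisfiable.

No assignment of truth values to the variables can make all 20 clauses true simultaneously.

The formula is UNSAT (unsatisfiable).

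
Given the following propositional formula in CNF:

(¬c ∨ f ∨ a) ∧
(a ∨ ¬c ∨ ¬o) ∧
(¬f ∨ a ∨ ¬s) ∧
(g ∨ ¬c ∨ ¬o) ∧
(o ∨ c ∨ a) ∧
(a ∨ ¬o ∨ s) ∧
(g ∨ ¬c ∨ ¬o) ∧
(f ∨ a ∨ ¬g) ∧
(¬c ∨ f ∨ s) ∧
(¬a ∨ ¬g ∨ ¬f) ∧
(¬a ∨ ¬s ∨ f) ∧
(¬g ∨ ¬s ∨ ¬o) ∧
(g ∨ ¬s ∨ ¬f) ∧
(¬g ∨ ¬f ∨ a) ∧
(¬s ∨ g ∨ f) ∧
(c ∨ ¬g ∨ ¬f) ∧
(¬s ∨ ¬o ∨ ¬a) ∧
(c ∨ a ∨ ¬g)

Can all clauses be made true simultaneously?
Yes

Yes, the formula is satisfiable.

One satisfying assignment is: a=True, f=False, s=False, g=False, c=False, o=False

Verification: With this assignment, all 18 clauses evaluate to true.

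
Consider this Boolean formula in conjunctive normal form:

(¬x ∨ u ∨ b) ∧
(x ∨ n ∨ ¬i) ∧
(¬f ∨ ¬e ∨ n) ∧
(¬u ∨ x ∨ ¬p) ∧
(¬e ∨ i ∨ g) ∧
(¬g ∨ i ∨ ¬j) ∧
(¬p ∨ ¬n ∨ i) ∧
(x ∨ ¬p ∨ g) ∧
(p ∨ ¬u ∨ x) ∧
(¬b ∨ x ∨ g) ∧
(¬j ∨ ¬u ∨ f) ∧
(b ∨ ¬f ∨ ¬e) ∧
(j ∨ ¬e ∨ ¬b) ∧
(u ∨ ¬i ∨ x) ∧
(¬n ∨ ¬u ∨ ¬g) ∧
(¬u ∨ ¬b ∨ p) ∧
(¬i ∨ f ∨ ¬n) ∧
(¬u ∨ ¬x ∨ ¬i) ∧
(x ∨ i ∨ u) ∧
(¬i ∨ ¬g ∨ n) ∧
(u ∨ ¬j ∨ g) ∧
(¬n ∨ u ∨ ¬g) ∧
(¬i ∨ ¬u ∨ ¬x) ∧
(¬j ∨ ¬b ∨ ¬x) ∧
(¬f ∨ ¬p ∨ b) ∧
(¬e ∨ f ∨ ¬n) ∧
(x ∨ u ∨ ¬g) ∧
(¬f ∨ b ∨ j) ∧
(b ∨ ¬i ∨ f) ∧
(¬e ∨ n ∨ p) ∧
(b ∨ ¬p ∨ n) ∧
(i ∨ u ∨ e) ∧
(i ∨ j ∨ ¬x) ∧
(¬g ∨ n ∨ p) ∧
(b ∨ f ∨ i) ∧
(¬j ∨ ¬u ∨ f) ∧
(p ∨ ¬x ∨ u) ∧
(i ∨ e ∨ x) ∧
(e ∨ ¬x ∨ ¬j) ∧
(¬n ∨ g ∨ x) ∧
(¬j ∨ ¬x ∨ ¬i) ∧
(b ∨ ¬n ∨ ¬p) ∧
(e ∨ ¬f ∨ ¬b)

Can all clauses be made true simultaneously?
Yes

Yes, the formula is satisfiable.

One satisfying assignment is: n=False, f=False, g=False, i=True, b=True, x=True, j=False, e=False, u=False, p=True

Verification: With this assignment, all 43 clauses evaluate to true.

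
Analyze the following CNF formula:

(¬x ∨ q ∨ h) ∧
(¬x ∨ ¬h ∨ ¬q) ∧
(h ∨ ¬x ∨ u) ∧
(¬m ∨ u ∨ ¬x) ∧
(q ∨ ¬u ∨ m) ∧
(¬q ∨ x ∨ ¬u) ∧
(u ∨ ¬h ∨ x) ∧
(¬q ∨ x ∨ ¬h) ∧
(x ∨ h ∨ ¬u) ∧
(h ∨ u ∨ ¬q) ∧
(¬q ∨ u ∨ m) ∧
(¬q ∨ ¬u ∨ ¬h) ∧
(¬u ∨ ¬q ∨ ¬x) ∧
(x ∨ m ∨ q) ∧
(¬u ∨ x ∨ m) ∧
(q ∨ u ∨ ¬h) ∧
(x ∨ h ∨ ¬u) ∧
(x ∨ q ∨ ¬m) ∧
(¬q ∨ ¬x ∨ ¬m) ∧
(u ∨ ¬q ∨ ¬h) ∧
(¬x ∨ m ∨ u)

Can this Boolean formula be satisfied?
Yes

Yes, the formula is satisfiable.

One satisfying assignment is: h=True, u=True, x=True, m=True, q=False

Verification: With this assignment, all 21 clauses evaluate to true.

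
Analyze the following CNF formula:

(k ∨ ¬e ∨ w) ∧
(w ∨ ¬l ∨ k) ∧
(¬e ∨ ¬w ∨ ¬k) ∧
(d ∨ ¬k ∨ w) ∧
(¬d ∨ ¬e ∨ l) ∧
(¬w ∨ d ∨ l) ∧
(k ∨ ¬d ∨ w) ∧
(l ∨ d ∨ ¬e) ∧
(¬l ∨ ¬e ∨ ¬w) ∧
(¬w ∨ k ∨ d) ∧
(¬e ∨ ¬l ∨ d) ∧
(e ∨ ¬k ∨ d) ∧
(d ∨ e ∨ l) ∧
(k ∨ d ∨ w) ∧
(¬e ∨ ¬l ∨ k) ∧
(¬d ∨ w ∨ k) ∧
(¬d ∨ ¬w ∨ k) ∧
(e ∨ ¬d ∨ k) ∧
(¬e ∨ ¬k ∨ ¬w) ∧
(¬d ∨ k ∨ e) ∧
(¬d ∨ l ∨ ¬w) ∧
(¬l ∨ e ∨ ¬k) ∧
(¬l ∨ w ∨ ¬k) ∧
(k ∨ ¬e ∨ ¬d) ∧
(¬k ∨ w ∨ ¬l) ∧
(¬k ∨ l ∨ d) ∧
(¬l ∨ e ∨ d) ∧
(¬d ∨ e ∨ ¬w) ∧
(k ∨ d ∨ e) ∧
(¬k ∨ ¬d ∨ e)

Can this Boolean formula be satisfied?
No

No, the formula is not satisfiable.

No assignment of truth values to the variables can make all 30 clauses true simultaneously.

The formula is UNSAT (unsatisfiable).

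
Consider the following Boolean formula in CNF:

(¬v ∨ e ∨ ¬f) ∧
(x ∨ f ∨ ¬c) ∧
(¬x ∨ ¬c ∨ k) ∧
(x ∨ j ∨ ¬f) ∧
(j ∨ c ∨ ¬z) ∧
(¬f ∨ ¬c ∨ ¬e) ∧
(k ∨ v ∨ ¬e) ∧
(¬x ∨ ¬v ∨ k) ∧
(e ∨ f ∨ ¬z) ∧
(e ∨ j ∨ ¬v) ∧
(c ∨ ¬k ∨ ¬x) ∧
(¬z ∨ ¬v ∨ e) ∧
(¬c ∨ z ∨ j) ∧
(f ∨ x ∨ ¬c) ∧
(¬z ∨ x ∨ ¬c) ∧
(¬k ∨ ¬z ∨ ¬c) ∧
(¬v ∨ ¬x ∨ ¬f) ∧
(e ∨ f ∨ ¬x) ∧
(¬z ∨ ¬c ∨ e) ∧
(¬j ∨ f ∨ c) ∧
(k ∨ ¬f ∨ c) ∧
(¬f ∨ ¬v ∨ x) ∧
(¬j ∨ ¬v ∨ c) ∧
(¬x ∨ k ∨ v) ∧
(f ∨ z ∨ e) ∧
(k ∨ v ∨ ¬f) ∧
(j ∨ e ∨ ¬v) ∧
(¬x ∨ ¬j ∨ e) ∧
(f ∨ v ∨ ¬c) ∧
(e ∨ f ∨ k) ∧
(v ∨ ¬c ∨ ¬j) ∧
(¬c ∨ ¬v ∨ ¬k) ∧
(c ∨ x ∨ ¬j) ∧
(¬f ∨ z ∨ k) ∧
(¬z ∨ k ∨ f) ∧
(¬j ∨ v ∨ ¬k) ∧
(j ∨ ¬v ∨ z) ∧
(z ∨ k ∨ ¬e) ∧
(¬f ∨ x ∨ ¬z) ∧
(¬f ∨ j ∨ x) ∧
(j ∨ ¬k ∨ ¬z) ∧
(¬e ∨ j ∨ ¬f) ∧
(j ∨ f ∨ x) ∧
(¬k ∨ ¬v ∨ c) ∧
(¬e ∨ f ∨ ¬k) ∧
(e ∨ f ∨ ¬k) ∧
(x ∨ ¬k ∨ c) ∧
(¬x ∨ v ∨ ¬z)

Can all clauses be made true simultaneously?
No

No, the formula is not satisfiable.

No assignment of truth values to the variables can make all 48 clauses true simultaneously.

The formula is UNSAT (unsatisfiable).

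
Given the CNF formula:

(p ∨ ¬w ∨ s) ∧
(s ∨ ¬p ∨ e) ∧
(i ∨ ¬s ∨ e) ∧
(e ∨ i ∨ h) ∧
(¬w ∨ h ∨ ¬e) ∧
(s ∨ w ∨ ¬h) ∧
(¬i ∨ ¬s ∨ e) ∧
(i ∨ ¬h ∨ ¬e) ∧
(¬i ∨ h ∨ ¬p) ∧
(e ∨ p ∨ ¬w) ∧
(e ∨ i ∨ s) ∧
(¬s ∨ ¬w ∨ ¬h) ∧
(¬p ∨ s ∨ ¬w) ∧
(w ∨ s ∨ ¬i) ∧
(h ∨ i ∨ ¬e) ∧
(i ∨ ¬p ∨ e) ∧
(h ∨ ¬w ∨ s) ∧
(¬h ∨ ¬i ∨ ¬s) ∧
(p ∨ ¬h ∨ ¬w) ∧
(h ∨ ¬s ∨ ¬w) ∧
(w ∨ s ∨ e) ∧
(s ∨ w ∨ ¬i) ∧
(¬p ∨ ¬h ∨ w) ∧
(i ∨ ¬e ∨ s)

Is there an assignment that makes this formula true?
Yes

Yes, the formula is satisfiable.

One satisfying assignment is: w=False, s=True, e=True, i=True, h=False, p=False

Verification: With this assignment, all 24 clauses evaluate to true.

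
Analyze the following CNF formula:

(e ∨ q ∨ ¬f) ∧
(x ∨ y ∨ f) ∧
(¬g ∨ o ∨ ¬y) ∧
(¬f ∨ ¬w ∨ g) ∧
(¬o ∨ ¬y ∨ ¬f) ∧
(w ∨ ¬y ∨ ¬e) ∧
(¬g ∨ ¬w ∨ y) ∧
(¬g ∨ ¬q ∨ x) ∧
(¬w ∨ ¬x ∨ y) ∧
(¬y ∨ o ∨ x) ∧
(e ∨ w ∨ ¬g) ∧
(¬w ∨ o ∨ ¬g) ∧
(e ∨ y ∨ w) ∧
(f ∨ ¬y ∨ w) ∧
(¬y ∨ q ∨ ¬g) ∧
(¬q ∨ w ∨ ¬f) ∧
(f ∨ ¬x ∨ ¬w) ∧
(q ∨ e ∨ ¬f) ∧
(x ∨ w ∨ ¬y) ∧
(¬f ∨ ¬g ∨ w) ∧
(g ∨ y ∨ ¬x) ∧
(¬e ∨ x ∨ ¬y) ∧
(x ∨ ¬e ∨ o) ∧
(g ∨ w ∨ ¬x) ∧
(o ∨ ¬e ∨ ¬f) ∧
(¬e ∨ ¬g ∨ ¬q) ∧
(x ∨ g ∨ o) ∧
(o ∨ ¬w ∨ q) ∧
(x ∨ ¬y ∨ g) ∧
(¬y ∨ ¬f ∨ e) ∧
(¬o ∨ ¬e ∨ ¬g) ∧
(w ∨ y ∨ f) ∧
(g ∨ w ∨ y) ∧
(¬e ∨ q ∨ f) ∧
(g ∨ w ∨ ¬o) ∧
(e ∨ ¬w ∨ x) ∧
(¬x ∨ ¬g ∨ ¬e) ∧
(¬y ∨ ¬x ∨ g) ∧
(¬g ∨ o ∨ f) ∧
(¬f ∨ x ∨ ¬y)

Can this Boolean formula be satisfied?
No

No, the formula is not satisfiable.

No assignment of truth values to the variables can make all 40 clauses true simultaneously.

The formula is UNSAT (unsatisfiable).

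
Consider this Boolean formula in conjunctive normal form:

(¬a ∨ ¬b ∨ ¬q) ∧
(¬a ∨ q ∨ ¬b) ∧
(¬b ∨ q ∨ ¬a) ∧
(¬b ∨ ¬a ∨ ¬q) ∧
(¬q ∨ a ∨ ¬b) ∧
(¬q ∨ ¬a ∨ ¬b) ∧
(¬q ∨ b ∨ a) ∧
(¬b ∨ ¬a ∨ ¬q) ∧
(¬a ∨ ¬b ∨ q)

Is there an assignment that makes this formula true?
Yes

Yes, the formula is satisfiable.

One satisfying assignment is: q=False, a=False, b=False

Verification: With this assignment, all 9 clauses evaluate to true.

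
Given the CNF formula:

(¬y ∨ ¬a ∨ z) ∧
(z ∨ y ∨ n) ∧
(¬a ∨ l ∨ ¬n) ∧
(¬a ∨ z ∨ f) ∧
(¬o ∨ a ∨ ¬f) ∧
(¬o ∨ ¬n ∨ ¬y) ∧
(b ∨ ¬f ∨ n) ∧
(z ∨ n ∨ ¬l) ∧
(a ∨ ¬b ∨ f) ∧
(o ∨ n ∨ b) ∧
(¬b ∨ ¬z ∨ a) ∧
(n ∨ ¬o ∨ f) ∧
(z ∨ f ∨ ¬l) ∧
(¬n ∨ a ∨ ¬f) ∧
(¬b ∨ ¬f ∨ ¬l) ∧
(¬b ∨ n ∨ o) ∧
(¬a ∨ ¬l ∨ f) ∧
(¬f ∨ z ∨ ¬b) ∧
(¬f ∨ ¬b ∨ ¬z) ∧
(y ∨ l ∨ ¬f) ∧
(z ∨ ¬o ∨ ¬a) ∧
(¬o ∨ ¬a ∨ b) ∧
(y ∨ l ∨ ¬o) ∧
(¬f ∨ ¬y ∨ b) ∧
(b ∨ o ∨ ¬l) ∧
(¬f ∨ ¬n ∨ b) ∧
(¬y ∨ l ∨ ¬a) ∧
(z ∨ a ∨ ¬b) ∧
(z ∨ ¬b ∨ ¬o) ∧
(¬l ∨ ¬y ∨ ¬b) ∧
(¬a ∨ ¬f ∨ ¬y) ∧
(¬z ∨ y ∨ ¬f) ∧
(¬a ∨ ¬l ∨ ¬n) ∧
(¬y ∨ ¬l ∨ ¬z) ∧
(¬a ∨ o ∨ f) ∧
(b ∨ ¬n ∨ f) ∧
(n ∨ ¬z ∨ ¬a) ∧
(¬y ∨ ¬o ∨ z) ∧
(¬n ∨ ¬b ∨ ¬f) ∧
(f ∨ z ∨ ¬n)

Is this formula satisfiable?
No

No, the formula is not satisfiable.

No assignment of truth values to the variables can make all 40 clauses true simultaneously.

The formula is UNSAT (unsatisfiable).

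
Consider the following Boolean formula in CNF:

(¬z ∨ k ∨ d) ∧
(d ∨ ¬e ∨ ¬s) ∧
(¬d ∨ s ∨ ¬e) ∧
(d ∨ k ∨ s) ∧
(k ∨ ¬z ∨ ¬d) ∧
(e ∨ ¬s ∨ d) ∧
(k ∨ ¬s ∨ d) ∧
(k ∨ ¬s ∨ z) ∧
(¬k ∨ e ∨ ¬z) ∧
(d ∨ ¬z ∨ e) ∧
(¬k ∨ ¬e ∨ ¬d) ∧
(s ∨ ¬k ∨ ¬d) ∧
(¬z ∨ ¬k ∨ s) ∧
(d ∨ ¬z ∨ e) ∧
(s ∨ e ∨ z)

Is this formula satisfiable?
Yes

Yes, the formula is satisfiable.

One satisfying assignment is: s=False, k=True, d=False, e=True, z=False

Verification: With this assignment, all 15 clauses evaluate to true.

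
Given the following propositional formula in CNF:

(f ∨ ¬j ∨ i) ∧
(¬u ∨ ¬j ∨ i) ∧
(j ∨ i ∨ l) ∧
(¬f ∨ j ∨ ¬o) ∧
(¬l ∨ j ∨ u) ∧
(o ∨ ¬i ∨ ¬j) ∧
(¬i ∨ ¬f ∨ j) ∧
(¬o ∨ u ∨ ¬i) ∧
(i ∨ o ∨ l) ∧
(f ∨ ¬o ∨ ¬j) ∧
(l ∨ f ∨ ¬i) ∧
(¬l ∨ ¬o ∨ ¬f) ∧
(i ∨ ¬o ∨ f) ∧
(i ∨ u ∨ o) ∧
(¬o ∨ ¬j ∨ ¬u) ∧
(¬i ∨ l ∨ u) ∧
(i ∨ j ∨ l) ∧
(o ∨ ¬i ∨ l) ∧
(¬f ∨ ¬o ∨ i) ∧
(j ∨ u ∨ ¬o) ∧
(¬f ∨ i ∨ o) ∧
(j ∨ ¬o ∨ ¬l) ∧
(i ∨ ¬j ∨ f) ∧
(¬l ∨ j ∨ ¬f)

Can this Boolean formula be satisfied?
Yes

Yes, the formula is satisfiable.

One satisfying assignment is: u=True, l=True, j=False, o=False, f=False, i=False

Verification: With this assignment, all 24 clauses evaluate to true.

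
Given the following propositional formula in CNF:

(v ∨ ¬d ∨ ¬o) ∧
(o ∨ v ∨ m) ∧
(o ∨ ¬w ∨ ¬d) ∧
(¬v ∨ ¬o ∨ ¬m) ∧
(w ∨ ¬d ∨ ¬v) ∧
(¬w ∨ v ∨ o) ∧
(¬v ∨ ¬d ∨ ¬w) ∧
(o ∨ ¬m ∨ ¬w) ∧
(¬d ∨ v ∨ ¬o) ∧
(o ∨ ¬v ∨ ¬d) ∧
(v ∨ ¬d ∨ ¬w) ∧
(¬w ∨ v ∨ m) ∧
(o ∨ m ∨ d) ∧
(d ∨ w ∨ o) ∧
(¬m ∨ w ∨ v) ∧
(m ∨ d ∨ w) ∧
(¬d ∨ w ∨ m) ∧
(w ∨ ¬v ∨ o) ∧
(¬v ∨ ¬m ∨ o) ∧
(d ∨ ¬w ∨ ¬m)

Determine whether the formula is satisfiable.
Yes

Yes, the formula is satisfiable.

One satisfying assignment is: m=False, w=True, d=False, o=True, v=True

Verification: With this assignment, all 20 clauses evaluate to true.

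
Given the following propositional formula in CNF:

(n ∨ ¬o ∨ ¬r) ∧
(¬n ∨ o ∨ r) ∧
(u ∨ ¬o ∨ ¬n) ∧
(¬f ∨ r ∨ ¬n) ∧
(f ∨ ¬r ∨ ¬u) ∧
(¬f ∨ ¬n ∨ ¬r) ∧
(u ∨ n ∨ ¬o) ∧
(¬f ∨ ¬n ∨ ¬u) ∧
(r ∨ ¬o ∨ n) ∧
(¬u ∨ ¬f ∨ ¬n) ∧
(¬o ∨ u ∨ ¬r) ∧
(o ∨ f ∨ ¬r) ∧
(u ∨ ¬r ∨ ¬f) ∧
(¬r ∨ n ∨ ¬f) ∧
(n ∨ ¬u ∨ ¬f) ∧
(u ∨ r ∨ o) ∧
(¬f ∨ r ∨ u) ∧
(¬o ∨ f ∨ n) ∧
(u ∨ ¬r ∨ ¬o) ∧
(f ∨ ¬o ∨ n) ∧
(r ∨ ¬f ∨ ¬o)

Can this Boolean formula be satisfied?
Yes

Yes, the formula is satisfiable.

One satisfying assignment is: n=False, u=True, f=False, r=False, o=False

Verification: With this assignment, all 21 clauses evaluate to true.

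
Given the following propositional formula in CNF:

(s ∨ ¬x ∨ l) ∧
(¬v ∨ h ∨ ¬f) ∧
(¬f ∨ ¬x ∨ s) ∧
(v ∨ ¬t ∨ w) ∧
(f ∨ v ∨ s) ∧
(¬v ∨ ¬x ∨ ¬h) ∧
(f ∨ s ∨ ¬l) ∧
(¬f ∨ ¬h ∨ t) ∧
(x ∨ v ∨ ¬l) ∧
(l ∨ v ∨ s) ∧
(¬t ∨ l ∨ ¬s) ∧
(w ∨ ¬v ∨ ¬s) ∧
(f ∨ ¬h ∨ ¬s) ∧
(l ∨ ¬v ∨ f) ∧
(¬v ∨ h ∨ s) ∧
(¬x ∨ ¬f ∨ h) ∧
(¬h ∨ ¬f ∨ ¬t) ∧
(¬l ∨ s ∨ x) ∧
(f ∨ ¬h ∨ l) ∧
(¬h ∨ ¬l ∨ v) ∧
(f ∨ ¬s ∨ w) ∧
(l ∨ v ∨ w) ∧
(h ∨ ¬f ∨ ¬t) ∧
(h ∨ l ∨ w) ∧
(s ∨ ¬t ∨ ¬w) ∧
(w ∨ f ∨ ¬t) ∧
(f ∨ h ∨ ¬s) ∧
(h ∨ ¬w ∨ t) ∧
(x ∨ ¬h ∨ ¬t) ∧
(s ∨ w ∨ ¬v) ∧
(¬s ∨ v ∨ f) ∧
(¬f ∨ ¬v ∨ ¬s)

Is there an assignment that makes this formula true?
No

No, the formula is not satisfiable.

No assignment of truth values to the variables can make all 32 clauses true simultaneously.

The formula is UNSAT (unsatisfiable).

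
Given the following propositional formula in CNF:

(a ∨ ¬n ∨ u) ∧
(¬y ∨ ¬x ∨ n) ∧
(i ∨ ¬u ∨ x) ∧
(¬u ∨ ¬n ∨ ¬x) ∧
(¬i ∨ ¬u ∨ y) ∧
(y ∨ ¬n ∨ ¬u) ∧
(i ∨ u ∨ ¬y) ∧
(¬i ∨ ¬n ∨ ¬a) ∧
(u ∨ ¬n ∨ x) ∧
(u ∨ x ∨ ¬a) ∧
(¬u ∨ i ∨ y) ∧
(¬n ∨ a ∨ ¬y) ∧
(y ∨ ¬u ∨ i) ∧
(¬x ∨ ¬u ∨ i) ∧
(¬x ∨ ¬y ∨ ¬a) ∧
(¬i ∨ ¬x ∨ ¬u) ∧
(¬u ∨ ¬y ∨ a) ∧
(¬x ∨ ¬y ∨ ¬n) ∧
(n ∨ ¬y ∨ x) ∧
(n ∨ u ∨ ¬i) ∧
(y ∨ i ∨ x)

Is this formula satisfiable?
Yes

Yes, the formula is satisfiable.

One satisfying assignment is: a=False, i=False, x=True, u=False, y=False, n=False

Verification: With this assignment, all 21 clauses evaluate to true.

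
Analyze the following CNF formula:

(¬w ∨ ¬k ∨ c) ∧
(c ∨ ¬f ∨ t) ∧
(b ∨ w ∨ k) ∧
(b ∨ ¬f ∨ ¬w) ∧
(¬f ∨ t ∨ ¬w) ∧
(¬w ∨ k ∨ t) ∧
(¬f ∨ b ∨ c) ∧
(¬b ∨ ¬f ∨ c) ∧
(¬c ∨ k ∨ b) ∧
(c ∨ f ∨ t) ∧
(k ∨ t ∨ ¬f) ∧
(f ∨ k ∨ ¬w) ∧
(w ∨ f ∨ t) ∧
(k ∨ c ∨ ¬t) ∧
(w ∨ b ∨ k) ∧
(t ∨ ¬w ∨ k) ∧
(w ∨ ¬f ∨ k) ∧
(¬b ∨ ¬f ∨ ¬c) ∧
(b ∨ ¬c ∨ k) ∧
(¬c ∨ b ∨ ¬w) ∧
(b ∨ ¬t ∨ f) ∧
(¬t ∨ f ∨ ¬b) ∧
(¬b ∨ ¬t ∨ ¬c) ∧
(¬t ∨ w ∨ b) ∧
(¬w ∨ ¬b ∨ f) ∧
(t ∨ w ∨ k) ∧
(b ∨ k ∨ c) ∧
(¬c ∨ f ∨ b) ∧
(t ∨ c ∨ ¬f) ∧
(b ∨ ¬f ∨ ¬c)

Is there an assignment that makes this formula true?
No

No, the formula is not satisfiable.

No assignment of truth values to the variables can make all 30 clauses true simultaneously.

The formula is UNSAT (unsatisfiable).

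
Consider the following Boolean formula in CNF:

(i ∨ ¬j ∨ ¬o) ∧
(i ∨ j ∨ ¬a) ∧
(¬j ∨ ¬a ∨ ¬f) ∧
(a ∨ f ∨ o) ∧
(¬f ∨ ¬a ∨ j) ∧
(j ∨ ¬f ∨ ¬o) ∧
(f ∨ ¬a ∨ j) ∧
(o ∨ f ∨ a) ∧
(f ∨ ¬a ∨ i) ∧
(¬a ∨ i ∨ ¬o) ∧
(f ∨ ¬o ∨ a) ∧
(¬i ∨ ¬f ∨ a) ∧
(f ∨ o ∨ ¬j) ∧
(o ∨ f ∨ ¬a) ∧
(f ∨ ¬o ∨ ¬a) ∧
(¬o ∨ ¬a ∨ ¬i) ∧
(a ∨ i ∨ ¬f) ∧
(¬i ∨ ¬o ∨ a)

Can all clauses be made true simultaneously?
No

No, the formula is not satisfiable.

No assignment of truth values to the variables can make all 18 clauses true simultaneously.

The formula is UNSAT (unsatisfiable).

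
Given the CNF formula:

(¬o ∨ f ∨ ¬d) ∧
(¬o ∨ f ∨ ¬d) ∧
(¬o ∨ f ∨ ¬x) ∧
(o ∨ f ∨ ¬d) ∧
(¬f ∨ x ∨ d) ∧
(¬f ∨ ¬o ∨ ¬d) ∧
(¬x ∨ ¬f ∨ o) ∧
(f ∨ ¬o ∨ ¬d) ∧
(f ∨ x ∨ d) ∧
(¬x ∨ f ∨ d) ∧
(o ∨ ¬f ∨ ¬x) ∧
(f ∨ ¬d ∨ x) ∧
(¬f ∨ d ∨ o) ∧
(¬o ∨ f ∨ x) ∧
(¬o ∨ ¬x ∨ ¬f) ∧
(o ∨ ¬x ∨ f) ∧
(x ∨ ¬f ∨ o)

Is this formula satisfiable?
No

No, the formula is not satisfiable.

No assignment of truth values to the variables can make all 17 clauses true simultaneously.

The formula is UNSAT (unsatisfiable).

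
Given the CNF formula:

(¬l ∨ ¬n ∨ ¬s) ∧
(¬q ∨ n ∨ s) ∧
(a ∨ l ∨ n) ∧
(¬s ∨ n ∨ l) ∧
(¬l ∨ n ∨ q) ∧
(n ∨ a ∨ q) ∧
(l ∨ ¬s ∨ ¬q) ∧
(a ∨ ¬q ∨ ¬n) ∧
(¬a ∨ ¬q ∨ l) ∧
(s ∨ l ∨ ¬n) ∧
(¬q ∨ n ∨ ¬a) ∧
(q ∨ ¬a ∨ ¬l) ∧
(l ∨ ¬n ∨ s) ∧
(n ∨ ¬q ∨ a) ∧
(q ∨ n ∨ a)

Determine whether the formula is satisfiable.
Yes

Yes, the formula is satisfiable.

One satisfying assignment is: q=False, a=False, l=True, s=False, n=True

Verification: With this assignment, all 15 clauses evaluate to true.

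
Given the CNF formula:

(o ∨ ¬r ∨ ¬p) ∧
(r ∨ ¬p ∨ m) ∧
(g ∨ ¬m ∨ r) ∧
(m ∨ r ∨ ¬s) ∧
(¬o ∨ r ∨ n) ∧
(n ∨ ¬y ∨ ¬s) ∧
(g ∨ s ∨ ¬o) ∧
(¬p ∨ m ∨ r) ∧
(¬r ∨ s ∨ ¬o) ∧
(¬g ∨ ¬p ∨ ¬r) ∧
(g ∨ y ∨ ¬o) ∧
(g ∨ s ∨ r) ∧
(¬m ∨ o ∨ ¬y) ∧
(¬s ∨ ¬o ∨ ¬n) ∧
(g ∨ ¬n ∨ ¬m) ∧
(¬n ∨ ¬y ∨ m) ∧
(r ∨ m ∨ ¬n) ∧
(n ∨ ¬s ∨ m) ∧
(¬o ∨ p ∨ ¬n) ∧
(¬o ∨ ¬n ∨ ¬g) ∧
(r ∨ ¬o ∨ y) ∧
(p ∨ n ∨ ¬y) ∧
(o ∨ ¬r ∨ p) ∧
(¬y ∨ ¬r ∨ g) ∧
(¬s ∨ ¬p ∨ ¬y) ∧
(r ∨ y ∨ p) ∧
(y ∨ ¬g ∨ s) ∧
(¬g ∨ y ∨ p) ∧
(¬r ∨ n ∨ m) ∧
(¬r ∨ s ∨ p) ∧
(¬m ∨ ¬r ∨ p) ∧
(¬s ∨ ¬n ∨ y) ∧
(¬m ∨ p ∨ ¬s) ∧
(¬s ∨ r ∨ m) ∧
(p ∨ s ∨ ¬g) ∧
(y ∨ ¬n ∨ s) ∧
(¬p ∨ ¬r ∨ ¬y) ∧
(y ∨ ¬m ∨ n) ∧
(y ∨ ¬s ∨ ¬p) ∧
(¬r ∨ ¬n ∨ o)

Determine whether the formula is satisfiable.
No

No, the formula is not satisfiable.

No assignment of truth values to the variables can make all 40 clauses true simultaneously.

The formula is UNSAT (unsatisfiable).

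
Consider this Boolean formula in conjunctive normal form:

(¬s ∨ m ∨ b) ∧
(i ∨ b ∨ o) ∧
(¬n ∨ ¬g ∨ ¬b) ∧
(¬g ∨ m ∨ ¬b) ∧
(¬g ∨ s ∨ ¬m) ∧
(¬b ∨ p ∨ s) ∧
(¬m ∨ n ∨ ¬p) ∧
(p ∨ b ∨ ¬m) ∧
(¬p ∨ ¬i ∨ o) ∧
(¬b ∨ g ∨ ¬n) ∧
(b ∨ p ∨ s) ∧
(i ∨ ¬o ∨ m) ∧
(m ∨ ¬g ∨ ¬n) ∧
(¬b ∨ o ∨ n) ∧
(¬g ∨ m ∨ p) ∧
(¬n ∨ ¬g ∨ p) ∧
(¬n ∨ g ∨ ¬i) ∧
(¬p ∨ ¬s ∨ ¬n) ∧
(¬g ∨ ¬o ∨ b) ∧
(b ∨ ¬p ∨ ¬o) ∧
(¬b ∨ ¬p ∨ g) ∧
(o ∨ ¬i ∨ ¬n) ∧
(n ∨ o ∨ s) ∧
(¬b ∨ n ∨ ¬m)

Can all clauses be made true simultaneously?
Yes

Yes, the formula is satisfiable.

One satisfying assignment is: s=True, i=True, o=True, b=True, p=False, m=False, g=False, n=False

Verification: With this assignment, all 24 clauses evaluate to true.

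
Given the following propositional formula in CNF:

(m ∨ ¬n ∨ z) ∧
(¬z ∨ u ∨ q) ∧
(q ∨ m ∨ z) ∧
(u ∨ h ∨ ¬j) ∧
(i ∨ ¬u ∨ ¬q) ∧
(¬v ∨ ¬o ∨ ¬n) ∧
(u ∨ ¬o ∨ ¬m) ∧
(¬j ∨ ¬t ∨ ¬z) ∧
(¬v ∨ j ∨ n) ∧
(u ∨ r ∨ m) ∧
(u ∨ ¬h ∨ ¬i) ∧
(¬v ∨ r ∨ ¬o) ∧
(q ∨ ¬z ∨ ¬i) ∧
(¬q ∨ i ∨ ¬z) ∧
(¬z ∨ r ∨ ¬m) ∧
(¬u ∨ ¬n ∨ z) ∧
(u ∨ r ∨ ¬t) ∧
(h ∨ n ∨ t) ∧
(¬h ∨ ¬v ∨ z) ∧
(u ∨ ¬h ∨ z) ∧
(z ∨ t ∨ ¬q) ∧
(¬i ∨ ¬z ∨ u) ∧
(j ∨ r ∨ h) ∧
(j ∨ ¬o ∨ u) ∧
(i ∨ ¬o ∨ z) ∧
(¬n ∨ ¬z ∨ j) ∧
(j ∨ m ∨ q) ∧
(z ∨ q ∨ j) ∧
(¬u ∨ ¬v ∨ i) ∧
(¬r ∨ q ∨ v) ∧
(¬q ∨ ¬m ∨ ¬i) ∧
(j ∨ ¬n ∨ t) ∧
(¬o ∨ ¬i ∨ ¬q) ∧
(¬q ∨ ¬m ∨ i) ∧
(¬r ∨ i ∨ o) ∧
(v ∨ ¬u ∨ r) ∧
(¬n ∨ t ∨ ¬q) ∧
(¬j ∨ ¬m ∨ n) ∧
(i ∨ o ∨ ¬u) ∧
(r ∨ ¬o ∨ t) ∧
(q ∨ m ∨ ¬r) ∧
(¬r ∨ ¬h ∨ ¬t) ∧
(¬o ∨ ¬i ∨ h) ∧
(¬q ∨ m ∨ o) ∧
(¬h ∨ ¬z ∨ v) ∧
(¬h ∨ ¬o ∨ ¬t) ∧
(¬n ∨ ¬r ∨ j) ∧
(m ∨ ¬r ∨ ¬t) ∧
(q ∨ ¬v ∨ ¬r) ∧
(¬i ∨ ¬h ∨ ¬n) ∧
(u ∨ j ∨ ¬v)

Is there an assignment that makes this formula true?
No

No, the formula is not satisfiable.

No assignment of truth values to the variables can make all 51 clauses true simultaneously.

The formula is UNSAT (unsatisfiable).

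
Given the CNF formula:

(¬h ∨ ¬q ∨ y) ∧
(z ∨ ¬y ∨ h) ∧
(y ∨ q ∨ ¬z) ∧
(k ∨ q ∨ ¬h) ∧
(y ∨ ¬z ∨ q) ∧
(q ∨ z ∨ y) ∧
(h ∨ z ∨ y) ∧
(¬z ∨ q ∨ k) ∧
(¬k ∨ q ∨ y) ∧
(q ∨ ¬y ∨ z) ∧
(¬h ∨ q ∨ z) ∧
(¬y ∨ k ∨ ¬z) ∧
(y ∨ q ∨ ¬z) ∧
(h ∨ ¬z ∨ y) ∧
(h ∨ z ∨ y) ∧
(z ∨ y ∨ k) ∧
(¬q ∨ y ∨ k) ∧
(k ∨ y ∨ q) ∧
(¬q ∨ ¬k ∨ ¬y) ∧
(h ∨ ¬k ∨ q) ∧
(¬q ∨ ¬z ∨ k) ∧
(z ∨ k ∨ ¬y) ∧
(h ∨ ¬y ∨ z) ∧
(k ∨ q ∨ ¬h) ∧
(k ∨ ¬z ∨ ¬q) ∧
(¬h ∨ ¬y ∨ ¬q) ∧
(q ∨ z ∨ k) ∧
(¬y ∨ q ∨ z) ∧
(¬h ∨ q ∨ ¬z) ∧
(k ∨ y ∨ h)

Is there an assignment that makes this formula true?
No

No, the formula is not satisfiable.

No assignment of truth values to the variables can make all 30 clauses true simultaneously.

The formula is UNSAT (unsatisfiable).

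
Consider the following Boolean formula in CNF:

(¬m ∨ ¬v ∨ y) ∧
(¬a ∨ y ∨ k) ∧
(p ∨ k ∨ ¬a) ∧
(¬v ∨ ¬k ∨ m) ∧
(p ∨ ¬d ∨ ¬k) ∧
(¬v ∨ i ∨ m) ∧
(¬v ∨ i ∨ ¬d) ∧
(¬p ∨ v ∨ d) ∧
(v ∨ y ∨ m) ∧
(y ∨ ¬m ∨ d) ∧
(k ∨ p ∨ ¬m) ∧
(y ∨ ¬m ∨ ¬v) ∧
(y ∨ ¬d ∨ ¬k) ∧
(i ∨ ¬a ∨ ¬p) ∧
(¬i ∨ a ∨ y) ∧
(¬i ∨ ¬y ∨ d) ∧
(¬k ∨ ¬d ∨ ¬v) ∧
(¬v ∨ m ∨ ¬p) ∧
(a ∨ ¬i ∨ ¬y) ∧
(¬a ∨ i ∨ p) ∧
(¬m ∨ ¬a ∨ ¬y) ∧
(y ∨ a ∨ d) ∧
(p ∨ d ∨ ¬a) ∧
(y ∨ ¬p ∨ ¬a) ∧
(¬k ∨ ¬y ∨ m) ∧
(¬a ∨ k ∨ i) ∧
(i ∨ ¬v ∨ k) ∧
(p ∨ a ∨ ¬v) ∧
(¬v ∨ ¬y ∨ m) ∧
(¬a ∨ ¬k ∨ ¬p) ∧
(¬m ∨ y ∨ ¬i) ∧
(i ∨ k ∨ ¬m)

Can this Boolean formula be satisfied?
Yes

Yes, the formula is satisfiable.

One satisfying assignment is: m=False, y=True, v=False, a=False, k=False, d=False, p=False, i=False

Verification: With this assignment, all 32 clauses evaluate to true.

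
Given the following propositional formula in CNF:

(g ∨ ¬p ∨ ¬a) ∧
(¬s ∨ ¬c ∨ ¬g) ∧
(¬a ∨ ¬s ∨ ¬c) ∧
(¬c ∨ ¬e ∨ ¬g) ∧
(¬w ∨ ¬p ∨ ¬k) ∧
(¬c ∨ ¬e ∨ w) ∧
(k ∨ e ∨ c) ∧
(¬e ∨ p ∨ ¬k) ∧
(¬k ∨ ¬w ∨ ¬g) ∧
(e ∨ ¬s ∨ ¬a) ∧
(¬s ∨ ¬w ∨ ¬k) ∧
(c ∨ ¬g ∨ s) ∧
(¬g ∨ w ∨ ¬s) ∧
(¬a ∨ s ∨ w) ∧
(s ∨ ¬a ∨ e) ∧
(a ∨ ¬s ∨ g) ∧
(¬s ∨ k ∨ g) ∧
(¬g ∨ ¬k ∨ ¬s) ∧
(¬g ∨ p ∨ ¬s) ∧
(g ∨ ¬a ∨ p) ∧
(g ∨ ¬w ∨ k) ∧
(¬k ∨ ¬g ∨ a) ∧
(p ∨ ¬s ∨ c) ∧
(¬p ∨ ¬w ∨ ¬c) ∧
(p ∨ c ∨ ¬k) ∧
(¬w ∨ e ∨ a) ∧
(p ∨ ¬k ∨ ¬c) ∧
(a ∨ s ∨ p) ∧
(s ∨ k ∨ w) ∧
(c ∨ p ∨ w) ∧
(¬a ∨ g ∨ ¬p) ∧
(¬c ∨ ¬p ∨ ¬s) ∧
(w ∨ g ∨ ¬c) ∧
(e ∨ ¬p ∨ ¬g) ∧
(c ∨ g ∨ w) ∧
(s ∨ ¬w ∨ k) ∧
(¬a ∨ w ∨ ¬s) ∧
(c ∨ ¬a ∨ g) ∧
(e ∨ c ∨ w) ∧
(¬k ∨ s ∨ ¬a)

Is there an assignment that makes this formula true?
Yes

Yes, the formula is satisfiable.

One satisfying assignment is: k=False, s=True, c=False, a=False, w=True, e=True, p=True, g=True

Verification: With this assignment, all 40 clauses evaluate to true.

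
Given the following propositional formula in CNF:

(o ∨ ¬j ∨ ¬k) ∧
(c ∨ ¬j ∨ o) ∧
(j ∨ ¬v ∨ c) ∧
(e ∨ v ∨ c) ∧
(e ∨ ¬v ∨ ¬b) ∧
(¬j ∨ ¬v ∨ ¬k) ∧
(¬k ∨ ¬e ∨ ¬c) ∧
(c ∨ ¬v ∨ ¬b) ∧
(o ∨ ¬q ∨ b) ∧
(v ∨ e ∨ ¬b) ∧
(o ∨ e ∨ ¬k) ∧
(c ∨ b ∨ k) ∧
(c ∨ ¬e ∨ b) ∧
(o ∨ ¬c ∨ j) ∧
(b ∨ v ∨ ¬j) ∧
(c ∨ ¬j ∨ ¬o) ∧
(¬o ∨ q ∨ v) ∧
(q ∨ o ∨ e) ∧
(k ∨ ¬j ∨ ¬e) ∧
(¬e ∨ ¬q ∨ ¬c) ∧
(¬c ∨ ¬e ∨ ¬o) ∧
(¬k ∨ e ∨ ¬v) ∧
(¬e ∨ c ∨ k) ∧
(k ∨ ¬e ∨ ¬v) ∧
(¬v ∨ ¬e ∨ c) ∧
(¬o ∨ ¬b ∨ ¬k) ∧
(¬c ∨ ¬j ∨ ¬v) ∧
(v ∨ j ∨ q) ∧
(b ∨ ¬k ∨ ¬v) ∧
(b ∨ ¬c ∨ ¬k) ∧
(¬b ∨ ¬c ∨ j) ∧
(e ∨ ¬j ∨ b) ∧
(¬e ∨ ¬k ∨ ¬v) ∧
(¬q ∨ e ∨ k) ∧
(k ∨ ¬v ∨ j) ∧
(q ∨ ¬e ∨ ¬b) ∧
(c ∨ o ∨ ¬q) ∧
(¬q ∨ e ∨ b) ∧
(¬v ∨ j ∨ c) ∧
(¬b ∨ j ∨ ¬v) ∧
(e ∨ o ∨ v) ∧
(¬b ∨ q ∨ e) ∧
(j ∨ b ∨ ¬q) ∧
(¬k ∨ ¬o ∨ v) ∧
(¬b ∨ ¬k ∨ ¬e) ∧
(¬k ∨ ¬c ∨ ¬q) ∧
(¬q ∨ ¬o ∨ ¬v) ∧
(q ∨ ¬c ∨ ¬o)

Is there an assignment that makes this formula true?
No

No, the formula is not satisfiable.

No assignment of truth values to the variables can make all 48 clauses true simultaneously.

The formula is UNSAT (unsatisfiable).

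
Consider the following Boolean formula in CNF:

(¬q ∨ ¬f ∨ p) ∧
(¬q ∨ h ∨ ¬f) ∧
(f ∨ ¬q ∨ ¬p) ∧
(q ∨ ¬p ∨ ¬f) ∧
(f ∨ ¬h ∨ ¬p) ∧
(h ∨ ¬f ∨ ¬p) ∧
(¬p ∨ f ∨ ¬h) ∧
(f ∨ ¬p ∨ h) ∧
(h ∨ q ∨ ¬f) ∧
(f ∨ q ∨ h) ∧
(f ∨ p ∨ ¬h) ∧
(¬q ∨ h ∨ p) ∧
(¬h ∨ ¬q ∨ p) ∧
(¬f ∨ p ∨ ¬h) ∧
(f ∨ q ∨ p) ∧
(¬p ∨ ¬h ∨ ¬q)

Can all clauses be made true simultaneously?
No

No, the formula is not satisfiable.

No assignment of truth values to the variables can make all 16 clauses true simultaneously.

The formula is UNSAT (unsatisfiable).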